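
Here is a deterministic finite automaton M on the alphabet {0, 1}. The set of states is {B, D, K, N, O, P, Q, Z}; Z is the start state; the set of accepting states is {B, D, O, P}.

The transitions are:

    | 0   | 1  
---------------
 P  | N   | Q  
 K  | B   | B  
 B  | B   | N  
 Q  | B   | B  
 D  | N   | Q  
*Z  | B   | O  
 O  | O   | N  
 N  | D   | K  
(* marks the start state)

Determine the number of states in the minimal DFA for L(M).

Reachable states from the start: {B,D,K,N,O,Q,Z}. Unreachable: {P} — drop them.
Start with accepting vs non-accepting: {B,D,O} | {K,N,Q,Z}.
On input 0, block {B,D,O} splits into {B,O} and {D}.
Refine {K,N,Q,Z} on symbol 0: members go to different blocks, giving {K,Q,Z} and {N}.
Stable partition: {B,O} | {K,Q,Z} | {D} | {N} — 4 equivalence classes.

4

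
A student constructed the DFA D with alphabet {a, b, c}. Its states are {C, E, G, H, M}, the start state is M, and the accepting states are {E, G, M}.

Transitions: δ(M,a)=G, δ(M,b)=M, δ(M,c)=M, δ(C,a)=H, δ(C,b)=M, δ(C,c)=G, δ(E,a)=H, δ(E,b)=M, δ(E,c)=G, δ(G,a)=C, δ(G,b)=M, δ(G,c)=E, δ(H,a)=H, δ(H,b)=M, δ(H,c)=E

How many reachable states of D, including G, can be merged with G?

Every state is reachable, so we keep all 5.
Start with accepting vs non-accepting: {E,G,M} | {C,H}.
Refine {E,G,M} on symbol a: members go to different blocks, giving {E,G} and {M}.
The partition is now stable with 3 blocks: {E,G} | {C,H} | {M}.
The equivalence class containing G is {E,G}, of size 2.

2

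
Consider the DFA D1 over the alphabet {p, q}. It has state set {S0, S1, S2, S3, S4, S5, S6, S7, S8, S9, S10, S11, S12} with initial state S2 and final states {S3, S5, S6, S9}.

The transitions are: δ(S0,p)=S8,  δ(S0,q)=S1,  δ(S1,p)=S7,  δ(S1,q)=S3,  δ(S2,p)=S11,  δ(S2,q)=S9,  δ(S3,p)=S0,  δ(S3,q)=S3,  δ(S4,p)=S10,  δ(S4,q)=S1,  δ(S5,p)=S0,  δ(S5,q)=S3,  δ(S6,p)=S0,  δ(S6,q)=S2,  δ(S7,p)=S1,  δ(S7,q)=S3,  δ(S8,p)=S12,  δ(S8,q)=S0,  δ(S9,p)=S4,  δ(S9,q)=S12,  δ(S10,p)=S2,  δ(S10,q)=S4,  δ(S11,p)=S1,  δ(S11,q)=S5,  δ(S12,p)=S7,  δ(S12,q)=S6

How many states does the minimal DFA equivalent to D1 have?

Initial partition by acceptance: {S3,S5,S6,S9} | {S0,S1,S2,S4,S7,S8,S10,S11,S12}.
Refine {S3,S5,S6,S9} on symbol q: members go to different blocks, giving {S3,S5} and {S6,S9}.
Split {S0,S1,S2,S4,S7,S8,S10,S11,S12} by δ(·,q) → {S0,S4,S8,S10} and {S1,S7,S11} and {S2,S12}.
Split {S0,S4,S8,S10} by δ(·,p) → {S0,S4} and {S8,S10}.
No further refinement is possible. Final partition (6 blocks): {S3,S5} | {S0,S4} | {S6,S9} | {S1,S7,S11} | {S2,S12} | {S8,S10}.

6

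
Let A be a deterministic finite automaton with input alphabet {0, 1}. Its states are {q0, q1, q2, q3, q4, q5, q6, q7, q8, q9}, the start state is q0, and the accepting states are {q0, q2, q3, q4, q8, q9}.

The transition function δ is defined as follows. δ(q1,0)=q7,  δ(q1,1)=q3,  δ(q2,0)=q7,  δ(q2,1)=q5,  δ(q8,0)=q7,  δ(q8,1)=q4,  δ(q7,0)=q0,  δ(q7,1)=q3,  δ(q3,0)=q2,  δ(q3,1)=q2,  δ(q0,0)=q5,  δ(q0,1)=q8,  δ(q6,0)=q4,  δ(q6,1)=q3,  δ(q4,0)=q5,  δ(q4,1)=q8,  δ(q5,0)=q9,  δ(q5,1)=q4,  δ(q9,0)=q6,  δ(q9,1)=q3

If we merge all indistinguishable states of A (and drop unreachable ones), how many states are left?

7

Reachable states from the start: {q0,q2,q3,q4,q5,q6,q7,q8,q9}. Unreachable: {q1} — drop them.
Start with accepting vs non-accepting: {q0,q2,q3,q4,q8,q9} | {q5,q6,q7}.
Refine {q0,q2,q3,q4,q8,q9} on symbol 0: members go to different blocks, giving {q0,q2,q4,q8,q9} and {q3}.
Refine {q0,q2,q4,q8,q9} on symbol 1: members go to different blocks, giving {q0,q4,q8} and {q2} and {q9}.
Refine {q5,q6,q7} on symbol 0: members go to different blocks, giving {q6,q7} and {q5}.
Refine {q0,q4,q8} on symbol 0: members go to different blocks, giving {q0,q4} and {q8}.
The partition is now stable with 7 blocks: {q0,q4} | {q6,q7} | {q3} | {q2} | {q9} | {q5} | {q8}.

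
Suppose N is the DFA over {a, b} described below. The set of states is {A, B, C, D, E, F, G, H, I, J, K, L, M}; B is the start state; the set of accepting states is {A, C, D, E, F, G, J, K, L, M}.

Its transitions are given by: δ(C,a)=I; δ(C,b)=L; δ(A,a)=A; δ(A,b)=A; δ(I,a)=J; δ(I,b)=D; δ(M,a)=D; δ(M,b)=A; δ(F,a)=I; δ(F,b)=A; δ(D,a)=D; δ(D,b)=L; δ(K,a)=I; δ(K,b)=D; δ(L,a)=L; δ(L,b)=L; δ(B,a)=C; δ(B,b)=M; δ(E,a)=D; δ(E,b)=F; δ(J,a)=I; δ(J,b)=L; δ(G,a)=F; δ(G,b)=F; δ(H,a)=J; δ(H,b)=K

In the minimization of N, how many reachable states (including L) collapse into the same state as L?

4

Reachable states from the start: {A,B,C,D,I,J,L,M}. Unreachable: {E,F,G,H,K} — drop them.
Start with accepting vs non-accepting: {A,C,D,J,L,M} | {B,I}.
Refine {A,C,D,J,L,M} on symbol a: members go to different blocks, giving {A,D,L,M} and {C,J}.
Stable partition: {A,D,L,M} | {B,I} | {C,J} — 3 equivalence classes.
The equivalence class containing L is {A,D,L,M}, of size 4.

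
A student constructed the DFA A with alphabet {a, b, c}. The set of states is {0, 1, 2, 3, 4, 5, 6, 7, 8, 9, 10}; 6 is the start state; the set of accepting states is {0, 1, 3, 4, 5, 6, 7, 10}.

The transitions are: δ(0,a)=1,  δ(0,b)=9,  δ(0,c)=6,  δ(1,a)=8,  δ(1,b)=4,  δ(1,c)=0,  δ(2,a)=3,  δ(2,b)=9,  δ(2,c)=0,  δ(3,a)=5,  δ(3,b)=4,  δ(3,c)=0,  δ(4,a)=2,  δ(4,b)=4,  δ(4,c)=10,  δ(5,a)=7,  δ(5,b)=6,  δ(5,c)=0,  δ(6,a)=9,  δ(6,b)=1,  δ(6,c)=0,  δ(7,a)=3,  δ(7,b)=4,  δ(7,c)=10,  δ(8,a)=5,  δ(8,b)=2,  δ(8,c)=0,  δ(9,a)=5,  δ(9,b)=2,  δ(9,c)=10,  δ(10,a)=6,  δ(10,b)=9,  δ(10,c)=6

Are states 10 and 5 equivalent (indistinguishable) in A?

All states are reachable from the start state.
Initial partition by acceptance: {0,1,3,4,5,6,7,10} | {2,8,9}.
On input a, block {0,1,3,4,5,6,7,10} splits into {0,3,5,7,10} and {1,4,6}.
On input a, block {0,3,5,7,10} splits into {3,5,7} and {0,10}.
Stable partition: {3,5,7} | {2,8,9} | {1,4,6} | {0,10} — 4 equivalence classes.
10 and 5 end up in different blocks, so they are distinguishable. For instance, the string 'b' is accepted from only 5.

No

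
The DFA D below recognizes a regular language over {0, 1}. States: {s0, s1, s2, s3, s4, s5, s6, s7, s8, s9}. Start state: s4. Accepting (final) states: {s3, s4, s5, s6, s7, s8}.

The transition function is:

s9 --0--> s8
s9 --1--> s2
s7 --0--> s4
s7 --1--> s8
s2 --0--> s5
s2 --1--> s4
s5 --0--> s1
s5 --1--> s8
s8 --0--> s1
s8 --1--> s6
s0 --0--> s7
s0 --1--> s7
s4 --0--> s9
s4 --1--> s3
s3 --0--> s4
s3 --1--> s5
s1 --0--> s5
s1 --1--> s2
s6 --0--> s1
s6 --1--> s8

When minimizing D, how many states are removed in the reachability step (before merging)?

BFS from s4 reaches {s1, s2, s3, s4, s5, s6, s8, s9}; the 2 state(s) s0, s7 are never visited.

2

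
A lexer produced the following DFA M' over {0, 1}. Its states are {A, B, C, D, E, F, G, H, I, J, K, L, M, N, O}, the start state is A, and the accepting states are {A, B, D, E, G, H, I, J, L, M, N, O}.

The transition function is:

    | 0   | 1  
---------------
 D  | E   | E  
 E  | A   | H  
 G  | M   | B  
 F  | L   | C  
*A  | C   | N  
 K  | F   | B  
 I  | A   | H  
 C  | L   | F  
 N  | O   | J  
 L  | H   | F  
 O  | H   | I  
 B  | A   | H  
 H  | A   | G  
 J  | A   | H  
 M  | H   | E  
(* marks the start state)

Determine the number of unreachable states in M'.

BFS from A reaches {A, B, C, E, F, G, H, I, J, L, M, N, O}; the 2 state(s) D, K are never visited.

2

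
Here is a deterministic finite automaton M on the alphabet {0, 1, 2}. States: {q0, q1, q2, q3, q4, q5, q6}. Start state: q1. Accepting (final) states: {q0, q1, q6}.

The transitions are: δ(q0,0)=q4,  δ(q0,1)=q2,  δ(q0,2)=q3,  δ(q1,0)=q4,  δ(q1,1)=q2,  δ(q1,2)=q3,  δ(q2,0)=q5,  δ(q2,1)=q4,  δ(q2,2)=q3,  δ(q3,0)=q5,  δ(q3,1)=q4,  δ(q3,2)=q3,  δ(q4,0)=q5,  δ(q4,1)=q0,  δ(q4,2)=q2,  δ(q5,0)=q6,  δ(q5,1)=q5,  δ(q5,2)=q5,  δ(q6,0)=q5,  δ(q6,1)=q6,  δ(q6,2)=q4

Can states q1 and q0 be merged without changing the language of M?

Every state is reachable, so we keep all 7.
P0 = {q0,q1,q6} | {q2,q3,q4,q5}.
Split {q0,q1,q6} by δ(·,1) → {q0,q1} and {q6}.
On input 0, block {q2,q3,q4,q5} splits into {q2,q3,q4} and {q5}.
Refine {q2,q3,q4} on symbol 1: members go to different blocks, giving {q2,q3} and {q4}.
No further refinement is possible. Final partition (5 blocks): {q0,q1} | {q2,q3} | {q6} | {q5} | {q4}.
q1 and q0 lie in the same block of the stable partition, so they are equivalent — no string distinguishes them.

Yes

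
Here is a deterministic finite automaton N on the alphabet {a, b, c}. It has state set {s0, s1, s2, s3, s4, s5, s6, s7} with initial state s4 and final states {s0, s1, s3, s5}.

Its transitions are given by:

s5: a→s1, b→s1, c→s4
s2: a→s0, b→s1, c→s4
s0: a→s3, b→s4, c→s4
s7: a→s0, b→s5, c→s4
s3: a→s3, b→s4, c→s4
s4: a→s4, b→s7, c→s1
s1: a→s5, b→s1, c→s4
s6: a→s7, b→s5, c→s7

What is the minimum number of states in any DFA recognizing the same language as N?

States {s2,s6} cannot be reached from the start state, so discard them.
Start with accepting vs non-accepting: {s0,s1,s3,s5} | {s4,s7}.
Refine {s0,s1,s3,s5} on symbol b: members go to different blocks, giving {s0,s3} and {s1,s5}.
On input a, block {s4,s7} splits into {s4} and {s7}.
Stable partition: {s0,s3} | {s4} | {s1,s5} | {s7} — 4 equivalence classes.

4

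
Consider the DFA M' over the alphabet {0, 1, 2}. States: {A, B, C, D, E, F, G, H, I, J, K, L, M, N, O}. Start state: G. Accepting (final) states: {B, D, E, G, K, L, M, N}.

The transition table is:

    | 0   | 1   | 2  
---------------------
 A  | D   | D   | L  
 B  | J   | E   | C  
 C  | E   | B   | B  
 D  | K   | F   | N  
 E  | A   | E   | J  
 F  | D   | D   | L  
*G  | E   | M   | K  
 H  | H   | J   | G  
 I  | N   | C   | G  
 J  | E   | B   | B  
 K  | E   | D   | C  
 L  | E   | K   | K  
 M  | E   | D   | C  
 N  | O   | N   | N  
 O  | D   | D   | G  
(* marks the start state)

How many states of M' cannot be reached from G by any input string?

2

Starting at G and following transitions, the reachable set is {A, B, C, D, E, F, G, J, K, L, M, N, O}. That leaves H, I unreachable — 2 in total.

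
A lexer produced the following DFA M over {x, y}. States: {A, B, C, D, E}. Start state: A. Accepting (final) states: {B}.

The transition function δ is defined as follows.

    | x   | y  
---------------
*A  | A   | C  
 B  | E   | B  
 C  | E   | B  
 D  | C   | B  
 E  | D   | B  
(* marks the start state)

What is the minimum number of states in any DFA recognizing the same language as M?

3

P0 = {B} | {A,C,D,E}.
Split {A,C,D,E} by δ(·,y) → {C,D,E} and {A}.
Stable partition: {B} | {C,D,E} | {A} — 3 equivalence classes.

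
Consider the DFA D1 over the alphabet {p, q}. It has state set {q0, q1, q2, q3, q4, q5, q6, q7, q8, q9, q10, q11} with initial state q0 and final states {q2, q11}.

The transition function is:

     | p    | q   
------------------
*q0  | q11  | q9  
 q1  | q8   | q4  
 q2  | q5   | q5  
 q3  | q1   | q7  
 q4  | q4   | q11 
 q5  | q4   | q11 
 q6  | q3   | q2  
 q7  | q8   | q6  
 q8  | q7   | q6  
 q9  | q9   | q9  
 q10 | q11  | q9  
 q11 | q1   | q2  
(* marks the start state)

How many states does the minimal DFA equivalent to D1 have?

Reachable states from the start: {q0,q1,q2,q3,q4,q5,q6,q7,q8,q9,q11}. Unreachable: {q10} — drop them.
Initial partition by acceptance: {q2,q11} | {q0,q1,q3,q4,q5,q6,q7,q8,q9}.
On input q, block {q2,q11} splits into {q2} and {q11}.
Refine {q0,q1,q3,q4,q5,q6,q7,q8,q9} on symbol p: members go to different blocks, giving {q1,q3,q4,q5,q6,q7,q8,q9} and {q0}.
Split {q1,q3,q4,q5,q6,q7,q8,q9} by δ(·,q) → {q1,q3,q7,q8,q9} and {q4,q5} and {q6}.
Refine {q1,q3,q7,q8,q9} on symbol q: members go to different blocks, giving {q3,q9} and {q7,q8} and {q1}.
Refine {q3,q9} on symbol p: members go to different blocks, giving {q3} and {q9}.
No further refinement is possible. Final partition (9 blocks): {q2} | {q3} | {q11} | {q0} | {q4,q5} | {q6} | {q7,q8} | {q1} | {q9}.

9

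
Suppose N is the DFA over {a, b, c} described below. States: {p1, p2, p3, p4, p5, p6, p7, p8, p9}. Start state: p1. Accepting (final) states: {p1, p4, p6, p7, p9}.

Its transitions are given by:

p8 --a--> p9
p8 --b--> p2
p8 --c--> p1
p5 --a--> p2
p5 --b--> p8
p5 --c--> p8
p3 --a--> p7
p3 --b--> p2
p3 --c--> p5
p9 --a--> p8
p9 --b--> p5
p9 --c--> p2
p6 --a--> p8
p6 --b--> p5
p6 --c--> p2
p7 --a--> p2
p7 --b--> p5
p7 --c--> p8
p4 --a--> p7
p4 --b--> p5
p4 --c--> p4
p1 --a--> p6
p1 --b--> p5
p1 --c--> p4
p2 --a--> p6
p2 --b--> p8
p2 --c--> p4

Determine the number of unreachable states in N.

1

Starting at p1 and following transitions, the reachable set is {p1, p2, p4, p5, p6, p7, p8, p9}. That leaves p3 unreachable — 1 in total.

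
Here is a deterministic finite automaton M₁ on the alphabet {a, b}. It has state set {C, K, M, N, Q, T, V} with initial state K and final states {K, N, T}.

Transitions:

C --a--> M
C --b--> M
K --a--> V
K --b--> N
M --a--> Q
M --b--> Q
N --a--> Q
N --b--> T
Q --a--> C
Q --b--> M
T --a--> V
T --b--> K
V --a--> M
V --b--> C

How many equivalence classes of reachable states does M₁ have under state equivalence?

Every state is reachable, so we keep all 7.
P0 = {K,N,T} | {C,M,Q,V}.
The partition is now stable with 2 blocks: {K,N,T} | {C,M,Q,V}.

2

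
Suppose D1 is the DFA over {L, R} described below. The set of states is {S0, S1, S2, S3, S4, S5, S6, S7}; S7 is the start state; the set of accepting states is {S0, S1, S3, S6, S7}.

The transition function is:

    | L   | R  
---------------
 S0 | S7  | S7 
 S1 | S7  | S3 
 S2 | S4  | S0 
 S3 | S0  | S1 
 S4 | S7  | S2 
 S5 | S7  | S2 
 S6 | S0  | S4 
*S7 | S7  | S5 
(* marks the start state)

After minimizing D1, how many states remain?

4

States {S1,S3,S6} cannot be reached from the start state, so discard them.
Initial partition by acceptance: {S0,S7} | {S2,S4,S5}.
On input R, block {S0,S7} splits into {S0} and {S7}.
Refine {S2,S4,S5} on symbol L: members go to different blocks, giving {S4,S5} and {S2}.
The partition is now stable with 4 blocks: {S0} | {S4,S5} | {S7} | {S2}.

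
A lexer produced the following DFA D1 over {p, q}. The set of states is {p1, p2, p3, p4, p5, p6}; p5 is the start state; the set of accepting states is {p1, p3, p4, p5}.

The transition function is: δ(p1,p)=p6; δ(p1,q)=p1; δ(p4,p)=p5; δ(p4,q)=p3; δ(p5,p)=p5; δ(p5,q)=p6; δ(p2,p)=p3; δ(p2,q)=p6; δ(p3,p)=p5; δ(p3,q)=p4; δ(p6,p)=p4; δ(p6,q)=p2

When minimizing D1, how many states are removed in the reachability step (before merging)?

Starting at p5 and following transitions, the reachable set is {p2, p3, p4, p5, p6}. That leaves p1 unreachable — 1 in total.

1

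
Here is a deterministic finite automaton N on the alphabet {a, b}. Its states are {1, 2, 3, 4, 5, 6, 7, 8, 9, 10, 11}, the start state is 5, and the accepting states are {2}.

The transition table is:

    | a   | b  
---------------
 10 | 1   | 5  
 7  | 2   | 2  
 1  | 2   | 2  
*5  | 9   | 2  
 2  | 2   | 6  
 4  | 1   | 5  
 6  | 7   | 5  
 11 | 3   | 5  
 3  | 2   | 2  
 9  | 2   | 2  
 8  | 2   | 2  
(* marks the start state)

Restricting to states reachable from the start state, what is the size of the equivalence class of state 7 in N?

2

Reachable states from the start: {2,5,6,7,9}. Unreachable: {1,3,4,8,10,11} — drop them.
Initial partition by acceptance: {2} | {5,6,7,9}.
On input a, block {5,6,7,9} splits into {5,6} and {7,9}.
Split {5,6} by δ(·,b) → {5} and {6}.
Stable partition: {2} | {5} | {7,9} | {6} — 4 equivalence classes.
The equivalence class containing 7 is {7,9}, of size 2.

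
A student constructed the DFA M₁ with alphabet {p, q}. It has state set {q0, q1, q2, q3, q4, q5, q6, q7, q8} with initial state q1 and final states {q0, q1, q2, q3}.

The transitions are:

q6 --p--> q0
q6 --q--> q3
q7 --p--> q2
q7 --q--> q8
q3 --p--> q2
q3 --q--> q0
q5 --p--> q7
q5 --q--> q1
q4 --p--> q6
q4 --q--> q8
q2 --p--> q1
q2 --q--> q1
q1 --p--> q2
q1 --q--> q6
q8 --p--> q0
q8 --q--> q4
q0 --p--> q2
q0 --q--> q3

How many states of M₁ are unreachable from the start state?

No path from q1 leads to q4, q5, q7, q8; the other 5 states are all reachable.

4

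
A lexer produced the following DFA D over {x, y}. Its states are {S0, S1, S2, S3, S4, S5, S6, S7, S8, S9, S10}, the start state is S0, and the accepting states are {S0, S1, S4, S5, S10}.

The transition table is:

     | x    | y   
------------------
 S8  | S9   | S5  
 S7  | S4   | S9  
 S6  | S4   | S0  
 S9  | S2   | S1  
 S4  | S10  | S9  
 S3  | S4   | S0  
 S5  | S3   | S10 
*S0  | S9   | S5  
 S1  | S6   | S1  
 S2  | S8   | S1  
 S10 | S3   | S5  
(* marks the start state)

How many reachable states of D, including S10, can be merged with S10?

Reachable states from the start: {S0,S1,S2,S3,S4,S5,S6,S8,S9,S10}. Unreachable: {S7} — drop them.
Initial partition by acceptance: {S0,S1,S4,S5,S10} | {S2,S3,S6,S8,S9}.
Split {S0,S1,S4,S5,S10} by δ(·,x) → {S0,S1,S5,S10} and {S4}.
On input x, block {S2,S3,S6,S8,S9} splits into {S2,S8,S9} and {S3,S6}.
Split {S0,S1,S5,S10} by δ(·,x) → {S1,S5,S10} and {S0}.
Stable partition: {S1,S5,S10} | {S2,S8,S9} | {S4} | {S3,S6} | {S0} — 5 equivalence classes.
The equivalence class containing S10 is {S1,S5,S10}, of size 3.

3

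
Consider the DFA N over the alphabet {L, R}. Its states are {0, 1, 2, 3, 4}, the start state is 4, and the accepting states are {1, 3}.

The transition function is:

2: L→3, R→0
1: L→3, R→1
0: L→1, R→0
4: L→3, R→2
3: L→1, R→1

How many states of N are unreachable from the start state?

0

Exploring from 4, all states are eventually visited, so none are unreachable.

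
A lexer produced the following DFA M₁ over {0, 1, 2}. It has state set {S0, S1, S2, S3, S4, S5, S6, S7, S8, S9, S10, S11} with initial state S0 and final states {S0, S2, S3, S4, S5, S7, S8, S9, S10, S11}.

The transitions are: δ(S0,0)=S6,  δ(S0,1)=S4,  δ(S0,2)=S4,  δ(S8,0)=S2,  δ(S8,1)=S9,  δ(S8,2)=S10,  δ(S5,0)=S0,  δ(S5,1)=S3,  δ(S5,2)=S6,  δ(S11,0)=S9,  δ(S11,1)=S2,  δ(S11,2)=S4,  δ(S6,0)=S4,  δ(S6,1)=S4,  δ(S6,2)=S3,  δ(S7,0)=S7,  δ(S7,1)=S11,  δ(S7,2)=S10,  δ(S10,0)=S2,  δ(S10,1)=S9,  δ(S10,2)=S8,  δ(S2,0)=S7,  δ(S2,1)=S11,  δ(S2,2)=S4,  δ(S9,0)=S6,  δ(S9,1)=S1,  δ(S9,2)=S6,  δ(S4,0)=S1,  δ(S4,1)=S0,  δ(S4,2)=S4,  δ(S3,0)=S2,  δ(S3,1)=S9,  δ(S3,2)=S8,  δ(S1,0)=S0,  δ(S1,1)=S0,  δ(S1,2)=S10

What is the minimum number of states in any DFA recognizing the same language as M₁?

7

First remove the unreachable states {S5}; 11 states remain.
Initial partition by acceptance: {S0,S2,S3,S4,S7,S8,S9,S10,S11} | {S1,S6}.
On input 0, block {S0,S2,S3,S4,S7,S8,S9,S10,S11} splits into {S2,S3,S7,S8,S10,S11} and {S0,S4,S9}.
Split {S2,S3,S7,S8,S10,S11} by δ(·,0) → {S2,S3,S7,S8,S10} and {S11}.
On input 1, block {S2,S3,S7,S8,S10} splits into {S3,S8,S10} and {S2,S7}.
Split {S0,S4,S9} by δ(·,1) → {S0,S4} and {S9}.
Refine {S2,S7} on symbol 2: members go to different blocks, giving {S2} and {S7}.
No further refinement is possible. Final partition (7 blocks): {S3,S8,S10} | {S1,S6} | {S0,S4} | {S11} | {S2} | {S9} | {S7}.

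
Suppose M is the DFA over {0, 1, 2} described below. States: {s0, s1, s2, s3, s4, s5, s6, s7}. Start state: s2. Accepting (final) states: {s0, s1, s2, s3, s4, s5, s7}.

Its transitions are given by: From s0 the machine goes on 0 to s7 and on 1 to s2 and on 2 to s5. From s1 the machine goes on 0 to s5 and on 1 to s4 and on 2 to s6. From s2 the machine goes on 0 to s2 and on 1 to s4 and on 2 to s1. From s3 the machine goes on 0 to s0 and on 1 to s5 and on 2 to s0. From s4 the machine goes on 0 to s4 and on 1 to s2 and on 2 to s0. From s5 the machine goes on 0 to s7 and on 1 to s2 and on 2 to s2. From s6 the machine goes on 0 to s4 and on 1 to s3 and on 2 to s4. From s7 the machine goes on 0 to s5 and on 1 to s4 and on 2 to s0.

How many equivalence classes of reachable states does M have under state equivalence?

8

P0 = {s0,s1,s2,s3,s4,s5,s7} | {s6}.
On input 2, block {s0,s1,s2,s3,s4,s5,s7} splits into {s0,s2,s3,s4,s5,s7} and {s1}.
On input 2, block {s0,s2,s3,s4,s5,s7} splits into {s0,s3,s4,s5,s7} and {s2}.
Split {s0,s3,s4,s5,s7} by δ(·,1) → {s0,s4,s5} and {s3,s7}.
Refine {s0,s4,s5} on symbol 0: members go to different blocks, giving {s0,s5} and {s4}.
Refine {s0,s5} on symbol 2: members go to different blocks, giving {s0} and {s5}.
Refine {s3,s7} on symbol 0: members go to different blocks, giving {s3} and {s7}.
No further refinement is possible. Final partition (8 blocks): {s0} | {s6} | {s1} | {s2} | {s3} | {s4} | {s5} | {s7}.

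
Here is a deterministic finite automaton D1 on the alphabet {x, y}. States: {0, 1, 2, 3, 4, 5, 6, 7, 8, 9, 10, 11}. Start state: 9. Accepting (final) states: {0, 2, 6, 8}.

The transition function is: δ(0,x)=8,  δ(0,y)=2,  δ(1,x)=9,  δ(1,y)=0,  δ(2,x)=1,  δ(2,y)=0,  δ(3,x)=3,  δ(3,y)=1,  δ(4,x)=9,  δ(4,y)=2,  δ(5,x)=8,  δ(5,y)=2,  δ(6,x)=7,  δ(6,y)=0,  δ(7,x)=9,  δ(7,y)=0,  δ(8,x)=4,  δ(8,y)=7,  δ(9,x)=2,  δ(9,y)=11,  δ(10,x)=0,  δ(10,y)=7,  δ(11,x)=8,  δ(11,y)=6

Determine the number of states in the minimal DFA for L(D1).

First remove the unreachable states {3,5,10}; 9 states remain.
Start with accepting vs non-accepting: {0,2,6,8} | {1,4,7,9,11}.
Refine {0,2,6,8} on symbol x: members go to different blocks, giving {2,6,8} and {0}.
Refine {2,6,8} on symbol y: members go to different blocks, giving {2,6} and {8}.
Split {1,4,7,9,11} by δ(·,x) → {1,4,7} and {9} and {11}.
On input y, block {1,4,7} splits into {1,7} and {4}.
No further refinement is possible. Final partition (7 blocks): {2,6} | {1,7} | {0} | {8} | {9} | {11} | {4}.

7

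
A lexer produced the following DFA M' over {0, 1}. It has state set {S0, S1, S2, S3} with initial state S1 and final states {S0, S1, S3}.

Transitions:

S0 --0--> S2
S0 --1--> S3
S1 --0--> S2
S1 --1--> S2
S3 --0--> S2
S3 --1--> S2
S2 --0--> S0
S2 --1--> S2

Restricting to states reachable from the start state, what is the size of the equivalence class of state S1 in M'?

Every state is reachable, so we keep all 4.
Start with accepting vs non-accepting: {S0,S1,S3} | {S2}.
Split {S0,S1,S3} by δ(·,1) → {S1,S3} and {S0}.
No further refinement is possible. Final partition (3 blocks): {S1,S3} | {S2} | {S0}.
The equivalence class containing S1 is {S1,S3}, of size 2.

2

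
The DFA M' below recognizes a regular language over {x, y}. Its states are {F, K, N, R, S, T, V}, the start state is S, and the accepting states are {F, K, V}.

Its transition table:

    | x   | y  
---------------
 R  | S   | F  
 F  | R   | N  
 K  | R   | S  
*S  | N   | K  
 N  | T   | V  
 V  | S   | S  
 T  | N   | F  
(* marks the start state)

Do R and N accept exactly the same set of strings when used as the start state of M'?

Yes

Start with accepting vs non-accepting: {F,K,V} | {N,R,S,T}.
The partition is now stable with 2 blocks: {F,K,V} | {N,R,S,T}.
R and N lie in the same block of the stable partition, so they are equivalent — no string distinguishes them.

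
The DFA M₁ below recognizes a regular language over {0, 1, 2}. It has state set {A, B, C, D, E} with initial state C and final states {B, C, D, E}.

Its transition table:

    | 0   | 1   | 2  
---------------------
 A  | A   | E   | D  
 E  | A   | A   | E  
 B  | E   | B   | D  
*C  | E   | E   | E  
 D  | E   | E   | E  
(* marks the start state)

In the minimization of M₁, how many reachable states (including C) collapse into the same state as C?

Reachable states from the start: {A,C,D,E}. Unreachable: {B} — drop them.
Start with accepting vs non-accepting: {C,D,E} | {A}.
Refine {C,D,E} on symbol 0: members go to different blocks, giving {C,D} and {E}.
The partition is now stable with 3 blocks: {C,D} | {A} | {E}.
The equivalence class containing C is {C,D}, of size 2.

2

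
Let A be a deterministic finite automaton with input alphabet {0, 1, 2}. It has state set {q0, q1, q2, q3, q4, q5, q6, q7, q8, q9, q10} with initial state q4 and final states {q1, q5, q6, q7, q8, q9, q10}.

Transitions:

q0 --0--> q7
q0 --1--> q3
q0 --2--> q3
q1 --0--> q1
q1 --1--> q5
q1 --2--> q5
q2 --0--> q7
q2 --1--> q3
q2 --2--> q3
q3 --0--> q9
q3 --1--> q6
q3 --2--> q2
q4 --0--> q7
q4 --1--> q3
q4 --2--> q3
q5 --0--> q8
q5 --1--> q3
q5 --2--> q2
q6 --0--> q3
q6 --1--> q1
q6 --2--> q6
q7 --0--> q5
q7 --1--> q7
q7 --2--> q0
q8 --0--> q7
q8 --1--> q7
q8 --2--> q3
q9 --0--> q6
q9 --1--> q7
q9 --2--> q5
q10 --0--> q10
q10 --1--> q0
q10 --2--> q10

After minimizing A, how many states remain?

8

First remove the unreachable states {q10}; 10 states remain.
P0 = {q1,q5,q6,q7,q8,q9} | {q0,q2,q3,q4}.
Refine {q1,q5,q6,q7,q8,q9} on symbol 0: members go to different blocks, giving {q1,q5,q7,q8,q9} and {q6}.
On input 0, block {q1,q5,q7,q8,q9} splits into {q1,q5,q7,q8} and {q9}.
Refine {q1,q5,q7,q8} on symbol 1: members go to different blocks, giving {q1,q7,q8} and {q5}.
Refine {q1,q7,q8} on symbol 0: members go to different blocks, giving {q1,q8} and {q7}.
Refine {q1,q8} on symbol 0: members go to different blocks, giving {q1} and {q8}.
On input 0, block {q0,q2,q3,q4} splits into {q0,q2,q4} and {q3}.
The partition is now stable with 8 blocks: {q1} | {q0,q2,q4} | {q6} | {q9} | {q5} | {q7} | {q8} | {q3}.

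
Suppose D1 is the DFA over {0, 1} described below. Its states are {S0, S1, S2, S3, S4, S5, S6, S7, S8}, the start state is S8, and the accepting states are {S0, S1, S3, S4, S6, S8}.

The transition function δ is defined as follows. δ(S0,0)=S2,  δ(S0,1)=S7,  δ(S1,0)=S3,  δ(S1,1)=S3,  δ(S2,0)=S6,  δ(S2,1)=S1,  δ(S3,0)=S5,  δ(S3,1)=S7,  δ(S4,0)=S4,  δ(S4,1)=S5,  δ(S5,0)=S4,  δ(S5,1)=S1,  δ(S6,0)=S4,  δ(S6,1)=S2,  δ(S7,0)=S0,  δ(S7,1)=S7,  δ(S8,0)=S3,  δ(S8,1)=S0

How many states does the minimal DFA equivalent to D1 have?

Every state is reachable, so we keep all 9.
P0 = {S0,S1,S3,S4,S6,S8} | {S2,S5,S7}.
Split {S0,S1,S3,S4,S6,S8} by δ(·,0) → {S1,S4,S6,S8} and {S0,S3}.
Refine {S1,S4,S6,S8} on symbol 0: members go to different blocks, giving {S1,S8} and {S4,S6}.
Refine {S2,S5,S7} on symbol 0: members go to different blocks, giving {S2,S5} and {S7}.
No further refinement is possible. Final partition (5 blocks): {S1,S8} | {S2,S5} | {S0,S3} | {S4,S6} | {S7}.

5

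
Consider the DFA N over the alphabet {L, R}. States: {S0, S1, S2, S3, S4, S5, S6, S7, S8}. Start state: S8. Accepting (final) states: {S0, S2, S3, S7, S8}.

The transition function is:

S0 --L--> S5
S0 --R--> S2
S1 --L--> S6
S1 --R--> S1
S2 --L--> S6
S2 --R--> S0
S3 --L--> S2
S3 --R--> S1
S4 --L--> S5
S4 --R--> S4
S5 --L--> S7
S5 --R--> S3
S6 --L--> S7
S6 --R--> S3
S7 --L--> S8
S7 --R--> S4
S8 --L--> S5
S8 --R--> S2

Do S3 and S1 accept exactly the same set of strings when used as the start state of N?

Initial partition by acceptance: {S0,S2,S3,S7,S8} | {S1,S4,S5,S6}.
On input L, block {S0,S2,S3,S7,S8} splits into {S0,S2,S8} and {S3,S7}.
On input L, block {S1,S4,S5,S6} splits into {S1,S4} and {S5,S6}.
The partition is now stable with 4 blocks: {S0,S2,S8} | {S1,S4} | {S3,S7} | {S5,S6}.
S3 and S1 end up in different blocks, so they are distinguishable. For instance, the string 'ε' is accepted from only S3.

No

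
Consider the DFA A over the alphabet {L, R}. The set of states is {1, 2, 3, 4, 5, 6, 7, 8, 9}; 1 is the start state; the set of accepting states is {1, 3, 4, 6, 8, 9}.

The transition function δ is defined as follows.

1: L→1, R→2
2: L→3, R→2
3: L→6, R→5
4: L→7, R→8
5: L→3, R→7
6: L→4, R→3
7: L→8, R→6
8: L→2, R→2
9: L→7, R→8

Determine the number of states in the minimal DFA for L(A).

States {9} cannot be reached from the start state, so discard them.
Initial partition by acceptance: {1,3,4,6,8} | {2,5,7}.
Refine {1,3,4,6,8} on symbol L: members go to different blocks, giving {1,3,6} and {4,8}.
On input L, block {1,3,6} splits into {1,3} and {6}.
Split {1,3} by δ(·,L) → {1} and {3}.
Split {2,5,7} by δ(·,L) → {2,5} and {7}.
On input R, block {2,5} splits into {2} and {5}.
Split {4,8} by δ(·,L) → {4} and {8}.
No further refinement is possible. Final partition (8 blocks): {1} | {2} | {4} | {6} | {3} | {7} | {5} | {8}.

8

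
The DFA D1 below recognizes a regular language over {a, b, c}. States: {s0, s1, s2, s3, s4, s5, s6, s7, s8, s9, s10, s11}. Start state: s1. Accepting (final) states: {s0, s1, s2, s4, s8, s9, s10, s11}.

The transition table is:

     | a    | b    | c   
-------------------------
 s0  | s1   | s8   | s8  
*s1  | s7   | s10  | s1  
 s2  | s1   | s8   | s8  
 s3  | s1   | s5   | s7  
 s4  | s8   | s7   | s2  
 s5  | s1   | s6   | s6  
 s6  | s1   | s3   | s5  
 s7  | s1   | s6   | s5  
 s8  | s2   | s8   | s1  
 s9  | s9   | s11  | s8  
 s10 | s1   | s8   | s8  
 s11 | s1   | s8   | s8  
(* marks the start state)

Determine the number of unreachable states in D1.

BFS from s1 reaches {s1, s2, s3, s5, s6, s7, s8, s10}; the 4 state(s) s0, s4, s9, s11 are never visited.

4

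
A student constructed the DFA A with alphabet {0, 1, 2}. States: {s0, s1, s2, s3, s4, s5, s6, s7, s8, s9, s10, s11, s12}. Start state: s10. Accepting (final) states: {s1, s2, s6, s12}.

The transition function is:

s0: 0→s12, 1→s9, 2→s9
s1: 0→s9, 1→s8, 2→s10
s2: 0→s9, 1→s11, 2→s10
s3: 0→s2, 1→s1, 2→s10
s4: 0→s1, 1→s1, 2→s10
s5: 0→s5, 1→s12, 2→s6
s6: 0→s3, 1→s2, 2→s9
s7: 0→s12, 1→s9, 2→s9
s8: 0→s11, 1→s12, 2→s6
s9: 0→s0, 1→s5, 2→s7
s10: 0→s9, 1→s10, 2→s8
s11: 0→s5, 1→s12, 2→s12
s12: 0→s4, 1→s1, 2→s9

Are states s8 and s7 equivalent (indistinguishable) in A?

All states are reachable from the start state.
P0 = {s1,s2,s6,s12} | {s0,s3,s4,s5,s7,s8,s9,s10,s11}.
Refine {s1,s2,s6,s12} on symbol 1: members go to different blocks, giving {s1,s2} and {s6,s12}.
Refine {s0,s3,s4,s5,s7,s8,s9,s10,s11} on symbol 0: members go to different blocks, giving {s5,s8,s9,s10,s11} and {s0,s7} and {s3,s4}.
Split {s5,s8,s9,s10,s11} by δ(·,0) → {s5,s8,s10,s11} and {s9}.
Refine {s5,s8,s10,s11} on symbol 0: members go to different blocks, giving {s5,s8,s11} and {s10}.
Stable partition: {s1,s2} | {s5,s8,s11} | {s6,s12} | {s0,s7} | {s3,s4} | {s9} | {s10} — 7 equivalence classes.
s8 and s7 end up in different blocks, so they are distinguishable. For instance, the string '0' is accepted from only s7.

No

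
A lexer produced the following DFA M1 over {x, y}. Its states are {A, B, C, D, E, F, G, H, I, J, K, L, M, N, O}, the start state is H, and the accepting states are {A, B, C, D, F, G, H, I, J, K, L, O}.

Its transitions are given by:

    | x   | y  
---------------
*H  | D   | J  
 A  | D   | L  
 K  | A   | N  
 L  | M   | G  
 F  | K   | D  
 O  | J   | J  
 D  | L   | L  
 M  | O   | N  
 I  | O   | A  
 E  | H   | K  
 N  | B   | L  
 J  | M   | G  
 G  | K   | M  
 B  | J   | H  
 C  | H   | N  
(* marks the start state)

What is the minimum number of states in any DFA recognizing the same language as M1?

States {C,E,F,I} cannot be reached from the start state, so discard them.
Start with accepting vs non-accepting: {A,B,D,G,H,J,K,L,O} | {M,N}.
Split {A,B,D,G,H,J,K,L,O} by δ(·,x) → {A,B,D,G,H,K,O} and {J,L}.
Refine {A,B,D,G,H,K,O} on symbol x: members go to different blocks, giving {A,G,H,K} and {B,D,O}.
On input x, block {A,G,H,K} splits into {A,H} and {G,K}.
Split {M,N} by δ(·,y) → {M} and {N}.
Refine {B,D,O} on symbol y: members go to different blocks, giving {D,O} and {B}.
Refine {G,K} on symbol x: members go to different blocks, giving {G} and {K}.
No further refinement is possible. Final partition (8 blocks): {A,H} | {M} | {J,L} | {D,O} | {G} | {N} | {B} | {K}.

8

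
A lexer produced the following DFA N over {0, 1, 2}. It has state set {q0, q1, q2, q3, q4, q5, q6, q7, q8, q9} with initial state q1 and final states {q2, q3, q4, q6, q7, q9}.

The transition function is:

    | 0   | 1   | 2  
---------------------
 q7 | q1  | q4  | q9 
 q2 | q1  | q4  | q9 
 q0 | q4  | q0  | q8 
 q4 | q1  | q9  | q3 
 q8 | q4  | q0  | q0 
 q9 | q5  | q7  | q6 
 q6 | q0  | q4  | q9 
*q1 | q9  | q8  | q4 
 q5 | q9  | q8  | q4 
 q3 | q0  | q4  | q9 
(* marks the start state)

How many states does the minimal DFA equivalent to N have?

6

Reachable states from the start: {q0,q1,q3,q4,q5,q6,q7,q8,q9}. Unreachable: {q2} — drop them.
Start with accepting vs non-accepting: {q3,q4,q6,q7,q9} | {q0,q1,q5,q8}.
On input 2, block {q0,q1,q5,q8} splits into {q0,q8} and {q1,q5}.
On input 0, block {q3,q4,q6,q7,q9} splits into {q4,q7,q9} and {q3,q6}.
Split {q4,q7,q9} by δ(·,2) → {q4,q9} and {q7}.
Split {q4,q9} by δ(·,1) → {q4} and {q9}.
Stable partition: {q4} | {q0,q8} | {q1,q5} | {q3,q6} | {q7} | {q9} — 6 equivalence classes.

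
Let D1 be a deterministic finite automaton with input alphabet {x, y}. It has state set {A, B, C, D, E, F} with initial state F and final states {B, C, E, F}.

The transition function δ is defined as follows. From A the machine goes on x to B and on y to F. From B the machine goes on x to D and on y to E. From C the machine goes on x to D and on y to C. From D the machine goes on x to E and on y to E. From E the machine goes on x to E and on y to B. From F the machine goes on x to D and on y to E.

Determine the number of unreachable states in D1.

No path from F leads to A, C; the other 4 states are all reachable.

2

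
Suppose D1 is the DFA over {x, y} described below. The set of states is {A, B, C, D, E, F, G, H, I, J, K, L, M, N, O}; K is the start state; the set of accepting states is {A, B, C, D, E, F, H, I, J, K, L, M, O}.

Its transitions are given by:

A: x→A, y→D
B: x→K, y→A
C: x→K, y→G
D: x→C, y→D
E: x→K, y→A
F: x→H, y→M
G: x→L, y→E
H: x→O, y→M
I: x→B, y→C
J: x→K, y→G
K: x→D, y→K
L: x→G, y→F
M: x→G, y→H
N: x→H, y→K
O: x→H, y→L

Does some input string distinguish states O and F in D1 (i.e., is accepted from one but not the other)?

Reachable states from the start: {A,C,D,E,F,G,H,K,L,M,O}. Unreachable: {B,I,J,N} — drop them.
P0 = {A,C,D,E,F,H,K,L,M,O} | {G}.
Refine {A,C,D,E,F,H,K,L,M,O} on symbol x: members go to different blocks, giving {A,C,D,E,F,H,K,O} and {L,M}.
Split {A,C,D,E,F,H,K,O} by δ(·,y) → {A,D,E,K} and {F,H,O} and {C}.
Refine {A,D,E,K} on symbol x: members go to different blocks, giving {A,E,K} and {D}.
Refine {A,E,K} on symbol x: members go to different blocks, giving {A,E} and {K}.
Refine {A,E} on symbol x: members go to different blocks, giving {A} and {E}.
The partition is now stable with 8 blocks: {A} | {G} | {L,M} | {F,H,O} | {C} | {D} | {K} | {E}.
O and F lie in the same block of the stable partition, so they are equivalent — no string distinguishes them.

No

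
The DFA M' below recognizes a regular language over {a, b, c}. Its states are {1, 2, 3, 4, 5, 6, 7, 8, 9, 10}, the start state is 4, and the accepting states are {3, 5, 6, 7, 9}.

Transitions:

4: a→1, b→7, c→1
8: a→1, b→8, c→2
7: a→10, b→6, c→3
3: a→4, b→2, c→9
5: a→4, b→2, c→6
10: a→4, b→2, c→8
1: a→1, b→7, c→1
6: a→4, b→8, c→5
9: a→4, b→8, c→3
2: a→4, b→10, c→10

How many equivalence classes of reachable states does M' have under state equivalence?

4

All states are reachable from the start state.
Initial partition by acceptance: {3,5,6,7,9} | {1,2,4,8,10}.
Refine {3,5,6,7,9} on symbol b: members go to different blocks, giving {3,5,6,9} and {7}.
Split {1,2,4,8,10} by δ(·,b) → {2,8,10} and {1,4}.
The partition is now stable with 4 blocks: {3,5,6,9} | {2,8,10} | {7} | {1,4}.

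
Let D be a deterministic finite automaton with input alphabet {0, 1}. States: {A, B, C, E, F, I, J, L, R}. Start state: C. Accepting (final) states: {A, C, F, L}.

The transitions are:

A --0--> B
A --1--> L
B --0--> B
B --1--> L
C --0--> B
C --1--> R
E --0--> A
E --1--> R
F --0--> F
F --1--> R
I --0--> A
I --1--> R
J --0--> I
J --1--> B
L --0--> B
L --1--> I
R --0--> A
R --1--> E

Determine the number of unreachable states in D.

2

No path from C leads to F, J; the other 7 states are all reachable.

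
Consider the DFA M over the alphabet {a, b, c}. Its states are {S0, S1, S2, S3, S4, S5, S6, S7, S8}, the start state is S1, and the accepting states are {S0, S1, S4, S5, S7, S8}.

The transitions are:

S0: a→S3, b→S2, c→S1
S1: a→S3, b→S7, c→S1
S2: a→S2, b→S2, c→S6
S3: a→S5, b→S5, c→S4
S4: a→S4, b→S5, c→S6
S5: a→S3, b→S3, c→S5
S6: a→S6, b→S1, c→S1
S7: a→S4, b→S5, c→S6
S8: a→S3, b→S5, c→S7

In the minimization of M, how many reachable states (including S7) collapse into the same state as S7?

Reachable states from the start: {S1,S3,S4,S5,S6,S7}. Unreachable: {S0,S2,S8} — drop them.
P0 = {S1,S4,S5,S7} | {S3,S6}.
On input a, block {S1,S4,S5,S7} splits into {S1,S5} and {S4,S7}.
Split {S1,S5} by δ(·,b) → {S1} and {S5}.
Split {S3,S6} by δ(·,a) → {S3} and {S6}.
Stable partition: {S1} | {S3} | {S4,S7} | {S5} | {S6} — 5 equivalence classes.
The equivalence class containing S7 is {S4,S7}, of size 2.

2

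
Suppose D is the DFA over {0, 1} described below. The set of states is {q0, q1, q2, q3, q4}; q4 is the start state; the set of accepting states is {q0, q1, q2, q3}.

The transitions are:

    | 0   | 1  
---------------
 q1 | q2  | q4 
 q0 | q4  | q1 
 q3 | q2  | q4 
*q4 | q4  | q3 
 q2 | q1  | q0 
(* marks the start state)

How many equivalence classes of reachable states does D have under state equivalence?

All states are reachable from the start state.
P0 = {q0,q1,q2,q3} | {q4}.
Refine {q0,q1,q2,q3} on symbol 0: members go to different blocks, giving {q1,q2,q3} and {q0}.
Refine {q1,q2,q3} on symbol 1: members go to different blocks, giving {q1,q3} and {q2}.
No further refinement is possible. Final partition (4 blocks): {q1,q3} | {q4} | {q0} | {q2}.

4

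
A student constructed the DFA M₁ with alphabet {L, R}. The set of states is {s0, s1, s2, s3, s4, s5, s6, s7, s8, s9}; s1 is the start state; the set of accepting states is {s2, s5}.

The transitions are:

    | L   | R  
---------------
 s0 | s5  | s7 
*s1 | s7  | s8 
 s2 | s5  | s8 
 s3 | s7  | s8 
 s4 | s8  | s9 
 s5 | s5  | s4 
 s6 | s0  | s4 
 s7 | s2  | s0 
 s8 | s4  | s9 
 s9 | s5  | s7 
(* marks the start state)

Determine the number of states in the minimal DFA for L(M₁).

4

States {s3,s6} cannot be reached from the start state, so discard them.
Initial partition by acceptance: {s2,s5} | {s0,s1,s4,s7,s8,s9}.
Split {s0,s1,s4,s7,s8,s9} by δ(·,L) → {s0,s7,s9} and {s1,s4,s8}.
On input L, block {s1,s4,s8} splits into {s4,s8} and {s1}.
The partition is now stable with 4 blocks: {s2,s5} | {s0,s7,s9} | {s4,s8} | {s1}.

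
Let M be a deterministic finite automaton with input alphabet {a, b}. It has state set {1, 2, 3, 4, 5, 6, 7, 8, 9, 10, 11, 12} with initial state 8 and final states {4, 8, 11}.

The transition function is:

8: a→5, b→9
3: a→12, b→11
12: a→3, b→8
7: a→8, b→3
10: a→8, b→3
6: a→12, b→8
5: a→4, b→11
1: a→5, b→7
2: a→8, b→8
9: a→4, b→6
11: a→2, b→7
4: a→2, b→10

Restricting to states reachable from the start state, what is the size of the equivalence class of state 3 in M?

Reachable states from the start: {2,3,4,5,6,7,8,9,10,11,12}. Unreachable: {1} — drop them.
Initial partition by acceptance: {4,8,11} | {2,3,5,6,7,9,10,12}.
On input a, block {2,3,5,6,7,9,10,12} splits into {2,5,7,9,10} and {3,6,12}.
On input b, block {2,5,7,9,10} splits into {7,9,10} and {2,5}.
No further refinement is possible. Final partition (4 blocks): {4,8,11} | {7,9,10} | {3,6,12} | {2,5}.
The equivalence class containing 3 is {3,6,12}, of size 3.

3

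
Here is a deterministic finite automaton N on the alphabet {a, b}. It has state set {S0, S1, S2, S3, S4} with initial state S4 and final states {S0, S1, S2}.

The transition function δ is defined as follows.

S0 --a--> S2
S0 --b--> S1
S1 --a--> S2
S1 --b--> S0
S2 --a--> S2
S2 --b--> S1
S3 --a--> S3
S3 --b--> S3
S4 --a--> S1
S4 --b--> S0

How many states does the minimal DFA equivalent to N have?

First remove the unreachable states {S3}; 4 states remain.
Initial partition by acceptance: {S0,S1,S2} | {S4}.
Stable partition: {S0,S1,S2} | {S4} — 2 equivalence classes.

2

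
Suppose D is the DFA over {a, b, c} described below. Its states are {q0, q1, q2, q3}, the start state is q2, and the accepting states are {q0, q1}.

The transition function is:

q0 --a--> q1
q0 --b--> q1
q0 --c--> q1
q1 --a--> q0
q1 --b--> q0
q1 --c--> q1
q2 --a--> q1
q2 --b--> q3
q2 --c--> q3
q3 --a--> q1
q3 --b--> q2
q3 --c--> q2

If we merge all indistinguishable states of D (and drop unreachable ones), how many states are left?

All states are reachable from the start state.
Start with accepting vs non-accepting: {q0,q1} | {q2,q3}.
The partition is now stable with 2 blocks: {q0,q1} | {q2,q3}.

2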